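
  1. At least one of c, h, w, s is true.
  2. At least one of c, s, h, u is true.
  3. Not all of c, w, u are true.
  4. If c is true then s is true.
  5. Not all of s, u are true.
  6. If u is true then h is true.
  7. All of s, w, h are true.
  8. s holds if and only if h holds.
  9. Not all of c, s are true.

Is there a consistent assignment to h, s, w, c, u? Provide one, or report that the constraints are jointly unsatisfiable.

h=T, s=T, w=T, c=F, u=F

  (1) {c, h, w, s}: 3 true — at least one ✓
  (2) {c, s, h, u}: 2 true — at least one ✓
  (3) {c, w, u}: 1/3 true — not all ✓
  (4) c=F ⇒ s: vacuous ✓
  (5) {s, u}: 1/2 true — not all ✓
  (6) u=F ⇒ h: vacuous ✓
  (7) {s, w, h}: all 3 true ✓
  (8) s=T, h=T — same ✓
  (9) {c, s}: 1/2 true — not all ✓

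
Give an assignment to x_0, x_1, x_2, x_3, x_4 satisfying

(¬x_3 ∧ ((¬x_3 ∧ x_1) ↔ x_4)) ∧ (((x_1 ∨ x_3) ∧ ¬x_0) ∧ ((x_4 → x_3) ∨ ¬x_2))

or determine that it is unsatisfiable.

x_0 = False, x_1 = True, x_2 = False, x_3 = False, x_4 = True

  ¬x_3 ∧ ((¬x_3 ∧ x_1) ↔ x_4) = True
    ¬x_3 = True
    (¬x_3 ∧ x_1) ↔ x_4 = True
      ¬x_3 ∧ x_1 = True
        ¬x_3 = True
  ((x_1 ∨ x_3) ∧ ¬x_0) ∧ ((x_4 → x_3) ∨ ¬x_2) = True
    (x_1 ∨ x_3) ∧ ¬x_0 = True
      x_1 ∨ x_3 = True
      ¬x_0 = True
    (x_4 → x_3) ∨ ¬x_2 = True
      x_4 → x_3 = False
      ¬x_2 = True
Both conjuncts True, so the formula holds.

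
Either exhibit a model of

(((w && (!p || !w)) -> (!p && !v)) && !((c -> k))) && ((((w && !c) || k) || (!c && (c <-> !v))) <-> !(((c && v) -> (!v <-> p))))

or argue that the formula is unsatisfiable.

w: True, p: False, k: False, v: False, c: True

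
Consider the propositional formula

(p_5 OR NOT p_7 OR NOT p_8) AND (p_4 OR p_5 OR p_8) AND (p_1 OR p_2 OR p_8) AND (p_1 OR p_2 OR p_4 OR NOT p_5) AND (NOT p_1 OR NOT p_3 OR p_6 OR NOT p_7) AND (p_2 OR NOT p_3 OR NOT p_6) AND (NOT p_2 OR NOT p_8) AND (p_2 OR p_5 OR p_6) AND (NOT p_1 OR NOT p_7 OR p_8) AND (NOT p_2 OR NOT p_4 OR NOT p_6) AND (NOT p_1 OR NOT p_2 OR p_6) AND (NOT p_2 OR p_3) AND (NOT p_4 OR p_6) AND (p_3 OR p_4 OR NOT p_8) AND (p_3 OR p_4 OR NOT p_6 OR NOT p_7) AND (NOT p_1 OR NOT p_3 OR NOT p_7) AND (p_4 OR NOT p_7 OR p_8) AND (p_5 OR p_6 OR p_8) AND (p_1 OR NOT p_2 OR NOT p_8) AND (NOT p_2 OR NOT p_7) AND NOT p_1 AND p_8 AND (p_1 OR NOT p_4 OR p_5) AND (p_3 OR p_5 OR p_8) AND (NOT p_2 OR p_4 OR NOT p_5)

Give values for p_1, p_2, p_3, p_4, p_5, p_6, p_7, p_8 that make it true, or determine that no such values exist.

p_1 = False, p_2 = False, p_3 = False, p_4 = True, p_5 = True, p_6 = True, p_7 = True, p_8 = True

Unit clause (NOT p_1) forces p_1 = False.
Unit clause (p_8) forces p_8 = True.
In (NOT p_2 OR NOT p_8) only NOT p_2 is left, so p_2 = False.
Try p_3 = True:
  (p_2 OR NOT p_3 OR NOT p_6) forces p_6 = False.
  (p_2 OR p_5 OR p_6) forces p_5 = True.
  (p_1 OR p_2 OR p_4 OR NOT p_5) forces p_4 = True.
  clause (NOT p_4 OR p_6) is falsified — backtrack.
So p_3 = False.
  then (p_3 OR p_4 OR NOT p_8) forces p_4 = True.
  then (p_1 OR NOT p_4 OR p_5) forces p_5 = True.
  then (NOT p_4 OR p_6) forces p_6 = True.
Set p_7 = True.
All clauses satisfied.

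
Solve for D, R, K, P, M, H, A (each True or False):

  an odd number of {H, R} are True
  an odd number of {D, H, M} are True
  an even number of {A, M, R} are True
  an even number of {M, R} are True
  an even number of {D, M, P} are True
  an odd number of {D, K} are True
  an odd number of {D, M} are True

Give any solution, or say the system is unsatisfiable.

D=F, R=T, K=T, P=T, M=T, H=F, A=F

{H, R}: 1 true → odd ✓
{D, H, M}: 1 true → odd ✓
{A, M, R}: 2 true → even ✓
{M, R}: 2 true → even ✓
{D, M, P}: 2 true → even ✓
{D, K}: 1 true → odd ✓
{D, M}: 1 true → odd ✓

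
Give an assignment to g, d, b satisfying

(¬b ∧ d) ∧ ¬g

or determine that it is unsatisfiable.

g=F, d=T, b=F

  ¬b ∧ d = True
    ¬b = True
  ¬g = True
Both conjuncts True, so the formula holds.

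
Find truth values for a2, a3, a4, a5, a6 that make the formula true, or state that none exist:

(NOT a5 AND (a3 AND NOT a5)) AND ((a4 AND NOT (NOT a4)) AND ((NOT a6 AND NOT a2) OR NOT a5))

a2 = False, a3 = True, a4 = True, a5 = False, a6 = False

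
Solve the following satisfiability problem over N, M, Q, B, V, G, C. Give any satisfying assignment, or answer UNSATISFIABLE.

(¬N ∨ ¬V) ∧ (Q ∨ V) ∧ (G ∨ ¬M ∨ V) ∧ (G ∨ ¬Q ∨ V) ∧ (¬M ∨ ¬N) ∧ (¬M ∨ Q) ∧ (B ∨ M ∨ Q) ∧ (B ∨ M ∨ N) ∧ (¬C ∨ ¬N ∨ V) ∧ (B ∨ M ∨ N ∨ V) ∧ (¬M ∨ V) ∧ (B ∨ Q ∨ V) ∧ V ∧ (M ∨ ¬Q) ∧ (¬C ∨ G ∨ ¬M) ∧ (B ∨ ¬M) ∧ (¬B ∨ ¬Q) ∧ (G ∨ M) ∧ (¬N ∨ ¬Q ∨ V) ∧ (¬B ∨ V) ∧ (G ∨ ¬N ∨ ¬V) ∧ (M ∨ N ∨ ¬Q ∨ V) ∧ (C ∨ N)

Unit clause (V) forces V = True.
In (¬N ∨ ¬V) only ¬N is left, so N = False.
In (C ∨ N) only C is left, so C = True.
Try M = True:
  (¬M ∨ Q) forces Q = True.
  (¬C ∨ G ∨ ¬M) forces G = True.
  (B ∨ ¬M) forces B = True.
  clause (¬B ∨ ¬Q) is falsified — backtrack.
So M = False.
  then (B ∨ M ∨ N) forces B = True.
  then (M ∨ ¬Q) forces Q = False.
  then (G ∨ M) forces G = True.
All clauses satisfied.

N = False, M = False, Q = False, B = True, V = True, G = True, C = True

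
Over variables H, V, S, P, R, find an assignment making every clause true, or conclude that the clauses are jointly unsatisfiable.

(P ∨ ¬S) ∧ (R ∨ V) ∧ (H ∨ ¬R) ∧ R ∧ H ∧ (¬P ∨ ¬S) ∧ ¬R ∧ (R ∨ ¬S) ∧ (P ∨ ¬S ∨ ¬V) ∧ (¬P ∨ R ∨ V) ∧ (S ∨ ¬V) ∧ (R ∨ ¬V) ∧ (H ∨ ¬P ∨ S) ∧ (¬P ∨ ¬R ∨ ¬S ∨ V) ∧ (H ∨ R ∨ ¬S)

Unsatisfiable — no assignment works.

Case R = True:
  Clause (¬R) is falsified — contradiction.
Case R = False:
  Clause (R) is falsified — contradiction.
Both cases fail, so the formula is unsatisfiable.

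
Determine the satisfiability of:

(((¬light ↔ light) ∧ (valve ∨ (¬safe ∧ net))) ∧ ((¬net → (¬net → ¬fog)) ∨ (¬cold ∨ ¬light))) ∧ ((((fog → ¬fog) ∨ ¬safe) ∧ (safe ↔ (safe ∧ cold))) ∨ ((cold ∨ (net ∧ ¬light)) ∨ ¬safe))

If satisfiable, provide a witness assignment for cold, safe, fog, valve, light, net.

Unsatisfiable

The conjunct ¬light ↔ light is unsatisfiable on its own:
  light=F: evaluates to False.
  light=T: evaluates to False.
So the whole conjunction is unsatisfiable.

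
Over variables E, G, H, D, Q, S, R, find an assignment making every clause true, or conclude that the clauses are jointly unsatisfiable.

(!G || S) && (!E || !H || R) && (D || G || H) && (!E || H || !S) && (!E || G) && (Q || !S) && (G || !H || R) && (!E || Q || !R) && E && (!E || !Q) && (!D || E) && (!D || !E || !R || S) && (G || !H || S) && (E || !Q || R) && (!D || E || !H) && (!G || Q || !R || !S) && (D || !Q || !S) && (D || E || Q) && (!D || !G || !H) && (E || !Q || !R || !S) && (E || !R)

Unsatisfiable — no assignment works.

Case G = True:
  (!G || S) forces S = True.
  (Q || !S) forces Q = True.
  (E) forces E = True.
  Clause (!E || !Q) is falsified — contradiction.
Case G = False:
  (!E || G) forces E = False.
  Clause (E) is falsified — contradiction.
Both cases fail, so the formula is unsatisfiable.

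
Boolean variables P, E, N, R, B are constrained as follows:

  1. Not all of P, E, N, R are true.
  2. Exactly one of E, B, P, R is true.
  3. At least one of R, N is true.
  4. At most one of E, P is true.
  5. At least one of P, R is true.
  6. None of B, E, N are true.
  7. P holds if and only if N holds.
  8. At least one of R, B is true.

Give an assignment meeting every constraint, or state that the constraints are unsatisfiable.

P=F, E=F, N=F, R=T, B=F

  (1) {P, E, N, R}: 1/4 true — not all ✓
  (2) {E, B, P, R}: 1 true — exactly one ✓
  (3) {R, N}: 1 true — at least one ✓
  (4) {E, P}: 0 true — at most one ✓
  (5) {P, R}: 1 true — at least one ✓
  (6) {B, E, N}: 0 true — none ✓
  (7) P=F, N=F — same ✓
  (8) {R, B}: 1 true — at least one ✓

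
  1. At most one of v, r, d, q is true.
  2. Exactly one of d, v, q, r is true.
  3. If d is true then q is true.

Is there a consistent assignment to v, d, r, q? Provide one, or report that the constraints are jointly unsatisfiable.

v: False, d: False, r: True, q: False

  (1) {v, r, d, q}: 1 true — at most one ✓
  (2) {d, v, q, r}: 1 true — exactly one ✓
  (3) d=F ⇒ q: vacuous ✓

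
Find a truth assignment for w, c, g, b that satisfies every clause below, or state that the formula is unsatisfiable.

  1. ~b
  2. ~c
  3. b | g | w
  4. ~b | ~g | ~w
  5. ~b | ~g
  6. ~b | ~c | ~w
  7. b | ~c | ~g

w: True, c: False, g: True, b: False

Unit clause (~b) forces b = False.
Unit clause (~c) forces c = False.
Set w = True.
Set g = True.
Check each clause:
  (~b): ~b holds.
  (~c): ~c holds.
  (b | g | w): g holds.
  (~b | ~g | ~w): ~b holds.
  (~b | ~g): ~b holds.
  (~b | ~c | ~w): ~b holds.
  (b | ~c | ~g): ~c holds.
All clauses satisfied.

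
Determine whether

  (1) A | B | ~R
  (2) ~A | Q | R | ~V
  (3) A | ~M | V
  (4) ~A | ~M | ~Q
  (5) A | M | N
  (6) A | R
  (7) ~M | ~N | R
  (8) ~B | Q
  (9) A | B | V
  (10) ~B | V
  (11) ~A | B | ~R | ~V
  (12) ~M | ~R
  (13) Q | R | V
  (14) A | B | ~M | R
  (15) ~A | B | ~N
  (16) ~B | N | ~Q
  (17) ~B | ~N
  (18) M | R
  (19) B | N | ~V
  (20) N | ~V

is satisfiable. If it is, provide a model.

R = True, B = False, V = False, N = False, A = True, M = False, Q = True

Try R = False:
  (A | R) forces A = True.
  (M | R) forces M = True.
  (~A | ~M | ~Q) forces Q = False.
  (~A | Q | R | ~V) forces V = False.
  clause (Q | R | V) is falsified — backtrack.
So R = True.
  then (~M | ~R) forces M = False.
Set B = False.
  then (A | B | ~R) forces A = True.
  then (~A | B | ~R | ~V) forces V = False.
  then (~A | B | ~N) forces N = False.
Set Q = True.
All clauses satisfied.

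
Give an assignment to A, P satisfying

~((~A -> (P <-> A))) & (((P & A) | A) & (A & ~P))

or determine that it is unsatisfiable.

Case A = True: the conjunct ~((~A -> (P <-> A))) becomes ~((False -> P)) = False.
Case A = False: the conjunct (P & A) | A becomes (P & False) | False = False.
Both cases fail — unsatisfiable.

No satisfying assignment exists.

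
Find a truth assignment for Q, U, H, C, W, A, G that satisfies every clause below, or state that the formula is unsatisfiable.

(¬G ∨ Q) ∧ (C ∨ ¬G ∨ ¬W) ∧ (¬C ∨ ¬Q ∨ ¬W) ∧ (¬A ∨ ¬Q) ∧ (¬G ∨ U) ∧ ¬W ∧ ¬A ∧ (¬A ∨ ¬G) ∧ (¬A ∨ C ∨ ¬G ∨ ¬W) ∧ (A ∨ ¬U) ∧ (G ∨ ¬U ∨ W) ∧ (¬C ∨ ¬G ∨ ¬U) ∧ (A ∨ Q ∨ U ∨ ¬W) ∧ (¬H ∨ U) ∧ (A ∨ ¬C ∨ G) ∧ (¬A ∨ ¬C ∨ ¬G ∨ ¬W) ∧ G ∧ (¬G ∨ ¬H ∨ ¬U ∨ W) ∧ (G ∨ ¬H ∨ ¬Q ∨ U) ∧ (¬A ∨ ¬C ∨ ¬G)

UNSATISFIABLE

Case U = True:
  (¬W) forces W = False.
  (¬A) forces A = False.
  Clause (A ∨ ¬U) is falsified — contradiction.
Case U = False:
  (¬G ∨ U) forces G = False.
  Clause (G) is falsified — contradiction.
Both cases fail, so the formula is unsatisfiable.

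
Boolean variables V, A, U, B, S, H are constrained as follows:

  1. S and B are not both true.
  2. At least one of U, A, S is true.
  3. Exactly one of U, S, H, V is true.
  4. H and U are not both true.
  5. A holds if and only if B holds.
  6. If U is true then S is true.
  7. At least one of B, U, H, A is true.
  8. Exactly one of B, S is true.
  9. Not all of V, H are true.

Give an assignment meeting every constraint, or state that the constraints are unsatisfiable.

V = False, A = True, U = False, B = True, S = False, H = True

  (1) S=F, B=T — not both ✓
  (2) {U, A, S}: 1 true — at least one ✓
  (3) {U, S, H, V}: 1 true — exactly one ✓
  (4) H=T, U=F — not both ✓
  (5) A=T, B=T — same ✓
  (6) U=F ⇒ S: vacuous ✓
  (7) {B, U, H, A}: 3 true — at least one ✓
  (8) {B, S}: 1 true — exactly one ✓
  (9) {V, H}: 1/2 true — not all ✓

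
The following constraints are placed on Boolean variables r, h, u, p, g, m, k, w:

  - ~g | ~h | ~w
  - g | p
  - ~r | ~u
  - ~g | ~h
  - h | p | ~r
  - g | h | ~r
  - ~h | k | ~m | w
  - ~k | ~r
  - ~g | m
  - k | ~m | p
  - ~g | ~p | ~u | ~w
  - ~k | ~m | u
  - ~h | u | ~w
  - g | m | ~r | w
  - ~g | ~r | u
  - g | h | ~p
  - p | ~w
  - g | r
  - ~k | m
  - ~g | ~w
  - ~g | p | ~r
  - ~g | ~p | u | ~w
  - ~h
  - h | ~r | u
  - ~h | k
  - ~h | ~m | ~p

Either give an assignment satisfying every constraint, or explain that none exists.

r = False; h = False; u = True; p = True; g = True; m = True; k = True; w = False

Unit clause (~h) forces h = False.
Try r = True:
  (~r | ~u) forces u = False.
  clause (h | ~r | u) is falsified — backtrack.
So r = False.
  then (g | r) forces g = True.
  then (~g | ~w) forces w = False.
  then (~g | m) forces m = True.
Set u = True.
Set p = True.
Set k = True.
All clauses satisfied.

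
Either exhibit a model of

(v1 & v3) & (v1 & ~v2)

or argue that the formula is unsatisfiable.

v1 = True; v2 = False; v3 = True

  v1 & v3 = True
  v1 & ~v2 = True
    ~v2 = True
Both conjuncts True, so the formula holds.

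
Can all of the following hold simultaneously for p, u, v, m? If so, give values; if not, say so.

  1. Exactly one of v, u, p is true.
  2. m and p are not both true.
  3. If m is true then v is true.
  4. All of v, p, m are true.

The formula is unsatisfiable.

Case p = True:
  (1) with p=T forces v = False.
  Constraint (4) is violated (v=F) — contradiction.
Case p = False:
  Constraint (4) is violated (p=F) — contradiction.
Both cases fail — unsatisfiable.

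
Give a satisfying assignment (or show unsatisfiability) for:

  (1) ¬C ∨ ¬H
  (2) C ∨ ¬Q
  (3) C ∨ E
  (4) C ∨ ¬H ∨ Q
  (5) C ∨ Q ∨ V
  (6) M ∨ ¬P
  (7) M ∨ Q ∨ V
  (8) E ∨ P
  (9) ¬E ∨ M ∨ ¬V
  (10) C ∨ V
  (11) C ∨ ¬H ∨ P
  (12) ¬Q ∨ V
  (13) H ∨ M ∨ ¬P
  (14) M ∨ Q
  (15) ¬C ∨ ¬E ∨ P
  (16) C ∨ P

Set Q = False.
  then (M ∨ Q) forces M = True.
Set P = True.
Set E = True.
Set C = True.
  then (¬C ∨ ¬H) forces H = False.
Set V = True.
All clauses satisfied.

Q = False, P = True, E = True, C = True, H = False, M = True, V = True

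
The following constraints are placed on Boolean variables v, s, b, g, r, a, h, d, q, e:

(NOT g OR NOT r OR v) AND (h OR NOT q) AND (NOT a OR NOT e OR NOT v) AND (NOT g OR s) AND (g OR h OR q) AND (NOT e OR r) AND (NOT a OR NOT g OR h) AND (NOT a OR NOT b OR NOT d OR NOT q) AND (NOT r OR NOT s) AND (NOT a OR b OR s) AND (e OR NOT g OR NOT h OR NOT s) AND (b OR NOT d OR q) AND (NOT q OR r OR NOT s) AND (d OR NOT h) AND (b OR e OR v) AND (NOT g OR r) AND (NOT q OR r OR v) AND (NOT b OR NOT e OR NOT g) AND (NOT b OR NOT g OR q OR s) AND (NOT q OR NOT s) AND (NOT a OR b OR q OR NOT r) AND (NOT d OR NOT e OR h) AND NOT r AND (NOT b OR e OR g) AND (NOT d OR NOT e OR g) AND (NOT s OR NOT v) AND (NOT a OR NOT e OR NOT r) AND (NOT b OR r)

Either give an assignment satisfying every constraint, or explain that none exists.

v = True, s = False, b = False, g = False, r = False, a = False, h = True, d = True, q = True, e = False

Unit clause (NOT r) forces r = False.
In (NOT b OR r) only NOT b is left, so b = False.
In (NOT e OR r) only NOT e is left, so e = False.
In (b OR e OR v) only v is left, so v = True.
In (NOT g OR r) only NOT g is left, so g = False.
In (NOT s OR NOT v) only NOT s is left, so s = False.
In (NOT a OR b OR s) only NOT a is left, so a = False.
Try h = False:
  (h OR NOT q) forces q = False.
  clause (g OR h OR q) is falsified — backtrack.
So h = True.
  then (d OR NOT h) forces d = True.
  then (b OR NOT d OR q) forces q = True.
All clauses satisfied.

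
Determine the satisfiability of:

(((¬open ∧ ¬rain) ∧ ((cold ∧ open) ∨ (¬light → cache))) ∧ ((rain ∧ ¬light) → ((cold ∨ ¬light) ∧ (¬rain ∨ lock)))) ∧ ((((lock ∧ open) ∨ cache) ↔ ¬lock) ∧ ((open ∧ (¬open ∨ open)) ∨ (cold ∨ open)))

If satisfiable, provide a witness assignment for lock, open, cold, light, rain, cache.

lock = False, open = False, cold = True, light = True, rain = False, cache = True

  ((¬open ∧ ¬rain) ∧ ((cold ∧ open) ∨ (¬light → cache))) ∧ ((rain ∧ ¬light) → ((cold ∨ ¬light) ∧ (¬rain ∨ lock))) = True
    (¬open ∧ ¬rain) ∧ ((cold ∧ open) ∨ (¬light → cache)) = True
      ¬open ∧ ¬rain = True
        ¬open = True
        ¬rain = True
      (cold ∧ open) ∨ (¬light → cache) = True
        cold ∧ open = False
        ¬light → cache = True
          ¬light = False
    (rain ∧ ¬light) → ((cold ∨ ¬light) ∧ (¬rain ∨ lock)) = True
      rain ∧ ¬light = False
        ¬light = False
      (cold ∨ ¬light) ∧ (¬rain ∨ lock) = True
        cold ∨ ¬light = True
          ¬light = False
        ¬rain ∨ lock = True
          ¬rain = True
  (((lock ∧ open) ∨ cache) ↔ ¬lock) ∧ ((open ∧ (¬open ∨ open)) ∨ (cold ∨ open)) = True
    ((lock ∧ open) ∨ cache) ↔ ¬lock = True
      (lock ∧ open) ∨ cache = True
        lock ∧ open = False
      ¬lock = True
    (open ∧ (¬open ∨ open)) ∨ (cold ∨ open) = True
      open ∧ (¬open ∨ open) = False
        ¬open ∨ open = True
          ¬open = True
      cold ∨ open = True
Both conjuncts True, so the formula holds.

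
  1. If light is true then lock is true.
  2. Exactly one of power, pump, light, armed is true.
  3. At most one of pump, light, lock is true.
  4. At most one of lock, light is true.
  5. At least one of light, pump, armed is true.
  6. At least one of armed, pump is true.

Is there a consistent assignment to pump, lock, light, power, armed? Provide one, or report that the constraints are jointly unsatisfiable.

pump: False, lock: True, light: False, power: False, armed: True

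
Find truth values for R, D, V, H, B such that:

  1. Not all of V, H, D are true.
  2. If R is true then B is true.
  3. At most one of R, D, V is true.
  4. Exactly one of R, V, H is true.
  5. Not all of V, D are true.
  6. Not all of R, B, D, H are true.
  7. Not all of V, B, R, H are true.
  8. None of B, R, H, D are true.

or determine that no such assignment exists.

R = False, D = False, V = True, H = False, B = False

  (1) {V, H, D}: 1/3 true — not all ✓
  (2) R=F ⇒ B: vacuous ✓
  (3) {R, D, V}: 1 true — at most one ✓
  (4) {R, V, H}: 1 true — exactly one ✓
  (5) {V, D}: 1/2 true — not all ✓
  (6) {R, B, D, H}: 0/4 true — not all ✓
  (7) {V, B, R, H}: 1/4 true — not all ✓
  (8) {B, R, H, D}: 0 true — none ✓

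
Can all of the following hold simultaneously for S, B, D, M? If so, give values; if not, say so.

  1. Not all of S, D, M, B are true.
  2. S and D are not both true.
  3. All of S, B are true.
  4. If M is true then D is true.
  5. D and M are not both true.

S = True, B = True, D = False, M = False

  (1) {S, D, M, B}: 2/4 true — not all ✓
  (2) S=T, D=F — not both ✓
  (3) {S, B}: all 2 true ✓
  (4) M=F ⇒ D: vacuous ✓
  (5) D=F, M=F — not both ✓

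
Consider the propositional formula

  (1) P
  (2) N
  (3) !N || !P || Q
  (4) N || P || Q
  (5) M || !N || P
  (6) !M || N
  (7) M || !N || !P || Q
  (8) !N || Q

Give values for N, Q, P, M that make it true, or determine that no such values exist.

N = True; Q = True; P = True; M = True

Unit clause (P) forces P = True.
Unit clause (N) forces N = True.
In (!N || !P || Q) only Q is left, so Q = True.
Set M = True.
Check each clause:
  (P): P holds.
  (N): N holds.
  (!N || !P || Q): Q holds.
  (N || P || Q): N holds.
  (M || !N || P): M holds.
  (!M || N): N holds.
  (M || !N || !P || Q): M holds.
  (!N || Q): Q holds.
All clauses satisfied.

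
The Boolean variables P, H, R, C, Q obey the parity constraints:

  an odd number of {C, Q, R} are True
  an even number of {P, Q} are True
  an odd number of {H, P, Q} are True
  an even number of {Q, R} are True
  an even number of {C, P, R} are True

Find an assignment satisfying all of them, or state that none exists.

Adding constraints 1, 2, 5 mod 2: every variable appears an even number of times on the left, so the left side is 0.
But the right sides sum to 1 (mod 2). 0 ≠ 1 — the system is inconsistent.

Unsatisfiable — no assignment works.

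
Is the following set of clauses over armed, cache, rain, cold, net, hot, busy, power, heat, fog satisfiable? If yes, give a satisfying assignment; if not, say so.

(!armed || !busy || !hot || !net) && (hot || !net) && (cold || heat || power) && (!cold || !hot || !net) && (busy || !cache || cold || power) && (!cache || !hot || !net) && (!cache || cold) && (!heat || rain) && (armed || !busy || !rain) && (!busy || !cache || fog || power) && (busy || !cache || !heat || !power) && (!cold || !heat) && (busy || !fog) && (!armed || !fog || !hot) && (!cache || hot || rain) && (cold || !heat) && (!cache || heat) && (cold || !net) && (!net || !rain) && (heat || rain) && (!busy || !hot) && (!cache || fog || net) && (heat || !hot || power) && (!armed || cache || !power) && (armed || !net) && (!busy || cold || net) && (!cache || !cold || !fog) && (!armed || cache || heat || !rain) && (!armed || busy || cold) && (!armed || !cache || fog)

armed = False; cache = False; rain = True; cold = True; net = False; hot = False; busy = False; power = True; heat = False; fog = False

Set armed = False.
  then (armed || !net) forces net = False.
Try cache = True:
  (!cache || cold) forces cold = True.
  (!cold || !heat) forces heat = False.
  clause (!cache || heat) is falsified — backtrack.
So cache = False.
Try rain = False:
  (!heat || rain) forces heat = False.
  clause (heat || rain) is falsified — backtrack.
So rain = True.
  then (armed || !busy || !rain) forces busy = False.
  then (busy || !fog) forces fog = False.
Set cold = True.
  then (!cold || !heat) forces heat = False.
Set hot = False.
Set power = True.
All clauses satisfied.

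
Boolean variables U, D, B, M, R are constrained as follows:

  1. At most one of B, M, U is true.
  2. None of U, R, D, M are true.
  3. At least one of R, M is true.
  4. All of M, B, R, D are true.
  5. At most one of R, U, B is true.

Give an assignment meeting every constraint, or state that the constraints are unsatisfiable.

Case D = True:
  Constraint (2) is violated (D=T) — contradiction.
Case D = False:
  Constraint (4) is violated (D=F) — contradiction.
Both cases fail — unsatisfiable.

No satisfying assignment exists.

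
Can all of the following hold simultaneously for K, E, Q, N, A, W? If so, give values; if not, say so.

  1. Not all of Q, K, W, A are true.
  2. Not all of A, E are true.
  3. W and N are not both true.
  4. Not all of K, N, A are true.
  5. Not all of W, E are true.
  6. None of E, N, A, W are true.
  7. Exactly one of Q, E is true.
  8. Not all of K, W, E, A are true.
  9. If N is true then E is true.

K: True, E: False, Q: True, N: False, A: False, W: False

  (1) {Q, K, W, A}: 2/4 true — not all ✓
  (2) {A, E}: 0/2 true — not all ✓
  (3) W=F, N=F — not both ✓
  (4) {K, N, A}: 1/3 true — not all ✓
  (5) {W, E}: 0/2 true — not all ✓
  (6) {E, N, A, W}: 0 true — none ✓
  (7) {Q, E}: 1 true — exactly one ✓
  (8) {K, W, E, A}: 1/4 true — not all ✓
  (9) N=F ⇒ E: vacuous ✓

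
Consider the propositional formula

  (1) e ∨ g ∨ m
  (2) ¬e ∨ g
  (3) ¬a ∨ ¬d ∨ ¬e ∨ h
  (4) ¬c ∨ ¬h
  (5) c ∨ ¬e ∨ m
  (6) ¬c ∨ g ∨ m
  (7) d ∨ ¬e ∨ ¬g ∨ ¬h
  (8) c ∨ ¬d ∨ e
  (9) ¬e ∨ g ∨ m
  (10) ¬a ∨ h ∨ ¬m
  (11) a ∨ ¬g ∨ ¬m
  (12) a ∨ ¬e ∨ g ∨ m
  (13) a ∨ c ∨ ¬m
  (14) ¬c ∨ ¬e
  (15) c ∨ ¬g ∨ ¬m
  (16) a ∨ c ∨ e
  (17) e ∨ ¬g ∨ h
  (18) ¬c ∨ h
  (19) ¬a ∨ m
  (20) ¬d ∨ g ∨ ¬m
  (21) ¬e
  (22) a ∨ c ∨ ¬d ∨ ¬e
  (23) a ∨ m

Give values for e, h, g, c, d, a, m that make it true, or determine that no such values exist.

e = False, h = True, g = False, c = False, d = False, a = True, m = True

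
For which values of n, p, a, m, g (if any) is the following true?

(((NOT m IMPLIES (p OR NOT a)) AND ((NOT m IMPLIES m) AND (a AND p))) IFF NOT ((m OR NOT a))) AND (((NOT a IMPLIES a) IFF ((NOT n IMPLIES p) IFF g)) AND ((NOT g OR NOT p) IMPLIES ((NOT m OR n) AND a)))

n: True, p: False, a: True, m: True, g: True

  ((NOT m IMPLIES (p OR NOT a)) AND ((NOT m IMPLIES m) AND (a AND p))) IFF NOT ((m OR NOT a)) = True
    (NOT m IMPLIES (p OR NOT a)) AND ((NOT m IMPLIES m) AND (a AND p)) = False
      NOT m IMPLIES (p OR NOT a) = True
        NOT m = False
        p OR NOT a = False
          NOT a = False
      (NOT m IMPLIES m) AND (a AND p) = False
        NOT m IMPLIES m = True
          NOT m = False
        a AND p = False
    NOT ((m OR NOT a)) = False
      m OR NOT a = True
        NOT a = False
  ((NOT a IMPLIES a) IFF ((NOT n IMPLIES p) IFF g)) AND ((NOT g OR NOT p) IMPLIES ((NOT m OR n) AND a)) = True
    (NOT a IMPLIES a) IFF ((NOT n IMPLIES p) IFF g) = True
      NOT a IMPLIES a = True
        NOT a = False
      (NOT n IMPLIES p) IFF g = True
        NOT n IMPLIES p = True
          NOT n = False
    (NOT g OR NOT p) IMPLIES ((NOT m OR n) AND a) = True
      NOT g OR NOT p = True
        NOT g = False
        NOT p = True
      (NOT m OR n) AND a = True
        NOT m OR n = True
          NOT m = False
Both conjuncts True, so the formula holds.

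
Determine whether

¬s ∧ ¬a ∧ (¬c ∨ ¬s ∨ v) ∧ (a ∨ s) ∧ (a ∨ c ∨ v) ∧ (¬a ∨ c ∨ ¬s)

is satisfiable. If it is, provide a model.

Unsatisfiable — no assignment works.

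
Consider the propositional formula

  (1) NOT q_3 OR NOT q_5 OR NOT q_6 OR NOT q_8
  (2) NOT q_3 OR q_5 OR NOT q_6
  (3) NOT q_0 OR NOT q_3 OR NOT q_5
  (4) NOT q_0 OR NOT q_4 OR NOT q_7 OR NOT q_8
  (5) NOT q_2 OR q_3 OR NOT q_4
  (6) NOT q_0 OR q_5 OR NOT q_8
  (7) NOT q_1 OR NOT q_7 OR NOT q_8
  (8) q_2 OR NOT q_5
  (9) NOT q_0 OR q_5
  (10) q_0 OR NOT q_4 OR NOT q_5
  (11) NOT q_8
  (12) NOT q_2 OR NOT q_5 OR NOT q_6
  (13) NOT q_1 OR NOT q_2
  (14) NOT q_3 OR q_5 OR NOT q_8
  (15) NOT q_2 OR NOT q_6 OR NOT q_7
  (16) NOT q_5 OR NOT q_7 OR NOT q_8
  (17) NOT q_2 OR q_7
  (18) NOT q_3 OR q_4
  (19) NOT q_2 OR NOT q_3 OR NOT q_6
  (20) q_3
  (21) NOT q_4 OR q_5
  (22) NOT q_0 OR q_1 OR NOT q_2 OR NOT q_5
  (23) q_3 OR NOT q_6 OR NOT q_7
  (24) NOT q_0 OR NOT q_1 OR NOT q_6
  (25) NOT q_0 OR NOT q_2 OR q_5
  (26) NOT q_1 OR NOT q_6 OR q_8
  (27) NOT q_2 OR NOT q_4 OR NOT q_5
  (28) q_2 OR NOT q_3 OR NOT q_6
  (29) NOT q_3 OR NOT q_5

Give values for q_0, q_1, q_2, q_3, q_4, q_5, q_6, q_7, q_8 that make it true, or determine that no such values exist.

The formula is unsatisfiable.

Case q_3 = True:
  (NOT q_8) forces q_8 = False.
  (NOT q_3 OR q_4) forces q_4 = True.
  (NOT q_4 OR q_5) forces q_5 = True.
  Clause (NOT q_3 OR NOT q_5) is falsified — contradiction.
Case q_3 = False:
  Clause (q_3) is falsified — contradiction.
Both cases fail, so the formula is unsatisfiable.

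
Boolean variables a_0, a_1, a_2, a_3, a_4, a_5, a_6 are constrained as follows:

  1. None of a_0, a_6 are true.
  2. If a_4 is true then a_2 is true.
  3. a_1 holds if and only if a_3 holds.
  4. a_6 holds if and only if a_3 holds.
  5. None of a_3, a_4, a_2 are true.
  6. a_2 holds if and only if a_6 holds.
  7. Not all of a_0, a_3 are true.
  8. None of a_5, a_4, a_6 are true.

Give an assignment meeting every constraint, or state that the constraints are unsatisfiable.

a_0 = False, a_1 = False, a_2 = False, a_3 = False, a_4 = False, a_5 = False, a_6 = False

  (1) {a_0, a_6}: 0 true — none ✓
  (2) a_4=F ⇒ a_2: vacuous ✓
  (3) a_1=F, a_3=F — same ✓
  (4) a_6=F, a_3=F — same ✓
  (5) {a_3, a_4, a_2}: 0 true — none ✓
  (6) a_2=F, a_6=F — same ✓
  (7) {a_0, a_3}: 0/2 true — not all ✓
  (8) {a_5, a_4, a_6}: 0 true — none ✓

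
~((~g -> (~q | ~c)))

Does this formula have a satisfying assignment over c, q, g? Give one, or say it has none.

c: True; q: True; g: False

  ~((~g -> (~q | ~c))) = True
    ~g -> (~q | ~c) = False
      ~g = True
      ~q | ~c = False
        ~q = False
        ~c = False
The formula evaluates to True.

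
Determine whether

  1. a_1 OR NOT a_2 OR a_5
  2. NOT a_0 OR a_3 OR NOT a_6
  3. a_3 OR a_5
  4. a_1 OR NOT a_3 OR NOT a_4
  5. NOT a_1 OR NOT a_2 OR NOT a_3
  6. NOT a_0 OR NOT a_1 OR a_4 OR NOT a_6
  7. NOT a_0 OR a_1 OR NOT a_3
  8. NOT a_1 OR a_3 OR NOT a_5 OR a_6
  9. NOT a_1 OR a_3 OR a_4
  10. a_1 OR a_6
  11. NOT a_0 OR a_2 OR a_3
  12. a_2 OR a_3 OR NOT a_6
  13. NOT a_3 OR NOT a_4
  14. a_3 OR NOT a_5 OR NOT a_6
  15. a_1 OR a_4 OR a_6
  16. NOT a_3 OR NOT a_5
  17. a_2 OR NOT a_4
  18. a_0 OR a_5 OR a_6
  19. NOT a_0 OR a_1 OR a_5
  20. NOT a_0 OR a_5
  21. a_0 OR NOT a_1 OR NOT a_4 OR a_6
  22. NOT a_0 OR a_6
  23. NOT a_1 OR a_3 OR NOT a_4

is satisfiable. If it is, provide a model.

Try a_0 = True:
  (NOT a_0 OR a_5) forces a_5 = True.
  (NOT a_3 OR NOT a_5) forces a_3 = False.
  (NOT a_0 OR a_3 OR NOT a_6) forces a_6 = False.
  clause (NOT a_0 OR a_6) is falsified — backtrack.
So a_0 = False.
Set a_1 = False.
  then (a_1 OR a_6) forces a_6 = True.
Try a_2 = True:
  (a_1 OR NOT a_2 OR a_5) forces a_5 = True.
  (a_3 OR NOT a_5 OR NOT a_6) forces a_3 = True.
  clause (NOT a_3 OR NOT a_5) is falsified — backtrack.
So a_2 = False.
  then (a_2 OR a_3 OR NOT a_6) forces a_3 = True.
  then (NOT a_3 OR NOT a_4) forces a_4 = False.
  then (NOT a_3 OR NOT a_5) forces a_5 = False.
All clauses satisfied.

a_0 = False; a_1 = False; a_2 = False; a_3 = True; a_4 = False; a_5 = False; a_6 = True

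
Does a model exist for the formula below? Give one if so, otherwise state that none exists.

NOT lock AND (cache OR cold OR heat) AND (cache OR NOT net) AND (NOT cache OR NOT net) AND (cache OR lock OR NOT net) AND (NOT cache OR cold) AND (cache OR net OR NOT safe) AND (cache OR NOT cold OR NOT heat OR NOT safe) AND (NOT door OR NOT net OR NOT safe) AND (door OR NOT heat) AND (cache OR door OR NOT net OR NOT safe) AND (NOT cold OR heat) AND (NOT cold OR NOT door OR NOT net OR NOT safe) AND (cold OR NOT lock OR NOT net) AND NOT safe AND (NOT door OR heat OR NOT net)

lock = False; cache = False; cold = True; door = True; safe = False; net = False; heat = True

Unit clause (NOT lock) forces lock = False.
Unit clause (NOT safe) forces safe = False.
Set cache = False.
  then (cache OR NOT net) forces net = False.
Set cold = True.
  then (NOT cold OR heat) forces heat = True.
  then (door OR NOT heat) forces door = True.
All clauses satisfied.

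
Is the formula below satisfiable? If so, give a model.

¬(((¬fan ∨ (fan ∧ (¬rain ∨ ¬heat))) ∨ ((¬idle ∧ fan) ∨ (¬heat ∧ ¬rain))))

idle=T, heat=T, fan=T, rain=T

  ¬(((¬fan ∨ (fan ∧ (¬rain ∨ ¬heat))) ∨ ((¬idle ∧ fan) ∨ (¬heat ∧ ¬rain)))) = True
    (¬fan ∨ (fan ∧ (¬rain ∨ ¬heat))) ∨ ((¬idle ∧ fan) ∨ (¬heat ∧ ¬rain)) = False
      ¬fan ∨ (fan ∧ (¬rain ∨ ¬heat)) = False
        ¬fan = False
        fan ∧ (¬rain ∨ ¬heat) = False
          ¬rain ∨ ¬heat = False
            ¬rain = False
            ¬heat = False
      (¬idle ∧ fan) ∨ (¬heat ∧ ¬rain) = False
        ¬idle ∧ fan = False
          ¬idle = False
        ¬heat ∧ ¬rain = False
          ¬heat = False
          ¬rain = False
The formula evaluates to True.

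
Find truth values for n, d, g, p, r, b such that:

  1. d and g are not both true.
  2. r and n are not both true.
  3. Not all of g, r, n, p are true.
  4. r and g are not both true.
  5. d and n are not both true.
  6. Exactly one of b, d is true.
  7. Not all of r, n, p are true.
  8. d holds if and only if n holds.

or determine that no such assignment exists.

n: False; d: False; g: False; p: True; r: True; b: True

  (1) d=F, g=F — not both ✓
  (2) r=T, n=F — not both ✓
  (3) {g, r, n, p}: 2/4 true — not all ✓
  (4) r=T, g=F — not both ✓
  (5) d=F, n=F — not both ✓
  (6) {b, d}: 1 true — exactly one ✓
  (7) {r, n, p}: 2/3 true — not all ✓
  (8) d=F, n=F — same ✓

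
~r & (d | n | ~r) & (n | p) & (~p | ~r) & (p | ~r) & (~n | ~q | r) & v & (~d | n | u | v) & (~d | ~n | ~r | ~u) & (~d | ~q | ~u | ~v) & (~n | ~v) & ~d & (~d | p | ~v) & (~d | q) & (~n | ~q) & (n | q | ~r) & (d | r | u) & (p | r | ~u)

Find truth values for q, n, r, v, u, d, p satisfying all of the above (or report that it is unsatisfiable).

q = False; n = False; r = False; v = True; u = True; d = False; p = True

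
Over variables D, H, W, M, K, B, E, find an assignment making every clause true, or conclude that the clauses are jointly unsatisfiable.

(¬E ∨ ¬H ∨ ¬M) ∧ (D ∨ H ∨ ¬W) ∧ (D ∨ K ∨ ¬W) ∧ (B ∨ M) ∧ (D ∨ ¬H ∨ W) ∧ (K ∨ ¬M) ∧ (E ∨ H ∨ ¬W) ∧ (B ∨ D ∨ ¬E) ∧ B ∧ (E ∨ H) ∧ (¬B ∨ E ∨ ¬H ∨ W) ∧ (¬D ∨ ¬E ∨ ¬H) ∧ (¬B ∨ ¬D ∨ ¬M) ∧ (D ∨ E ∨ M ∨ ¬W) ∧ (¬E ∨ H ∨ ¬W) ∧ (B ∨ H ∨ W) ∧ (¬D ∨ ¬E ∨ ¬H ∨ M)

Unit clause (B) forces B = True.
Set D = True.
  then (¬B ∨ ¬D ∨ ¬M) forces M = False.
Set H = True.
  then (¬D ∨ ¬E ∨ ¬H) forces E = False.
  then (¬B ∨ E ∨ ¬H ∨ W) forces W = True.
Set K = True.
All clauses satisfied.

D = True, H = True, W = True, M = False, K = True, B = True, E = False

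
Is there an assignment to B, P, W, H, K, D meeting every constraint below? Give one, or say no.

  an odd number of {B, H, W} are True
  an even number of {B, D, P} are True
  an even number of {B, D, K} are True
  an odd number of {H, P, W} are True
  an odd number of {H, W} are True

B = False; P = False; W = True; H = False; K = False; D = False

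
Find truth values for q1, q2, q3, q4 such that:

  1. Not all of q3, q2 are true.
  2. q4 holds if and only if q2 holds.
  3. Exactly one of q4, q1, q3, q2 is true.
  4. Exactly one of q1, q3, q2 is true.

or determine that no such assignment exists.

q1 = True, q2 = False, q3 = False, q4 = False

  (1) {q3, q2}: 0/2 true — not all ✓
  (2) q4=F, q2=F — same ✓
  (3) {q4, q1, q3, q2}: 1 true — exactly one ✓
  (4) {q1, q3, q2}: 1 true — exactly one ✓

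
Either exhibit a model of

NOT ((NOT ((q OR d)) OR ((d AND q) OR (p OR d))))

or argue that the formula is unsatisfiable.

q = True, d = False, p = False

  NOT ((NOT ((q OR d)) OR ((d AND q) OR (p OR d)))) = True
    NOT ((q OR d)) OR ((d AND q) OR (p OR d)) = False
      NOT ((q OR d)) = False
        q OR d = True
      (d AND q) OR (p OR d) = False
        d AND q = False
        p OR d = False
The formula evaluates to True.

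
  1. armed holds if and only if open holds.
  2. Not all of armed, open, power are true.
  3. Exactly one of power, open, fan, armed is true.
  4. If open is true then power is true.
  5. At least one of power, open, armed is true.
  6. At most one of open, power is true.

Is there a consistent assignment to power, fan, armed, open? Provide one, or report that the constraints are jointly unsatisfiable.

power = True; fan = False; armed = False; open = False

  (1) armed=F, open=F — same ✓
  (2) {armed, open, power}: 1/3 true — not all ✓
  (3) {power, open, fan, armed}: 1 true — exactly one ✓
  (4) open=F ⇒ power: vacuous ✓
  (5) {power, open, armed}: 1 true — at least one ✓
  (6) {open, power}: 1 true — at most one ✓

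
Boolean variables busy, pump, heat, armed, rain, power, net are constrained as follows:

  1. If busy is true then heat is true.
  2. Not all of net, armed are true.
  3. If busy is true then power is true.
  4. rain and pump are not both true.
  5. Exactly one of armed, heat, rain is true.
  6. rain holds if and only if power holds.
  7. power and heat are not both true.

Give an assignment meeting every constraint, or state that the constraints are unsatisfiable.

busy=F, pump=F, heat=T, armed=F, rain=F, power=F, net=F

  (1) busy=F ⇒ heat: vacuous ✓
  (2) {net, armed}: 0/2 true — not all ✓
  (3) busy=F ⇒ power: vacuous ✓
  (4) rain=F, pump=F — not both ✓
  (5) {armed, heat, rain}: 1 true — exactly one ✓
  (6) rain=F, power=F — same ✓
  (7) power=F, heat=T — not both ✓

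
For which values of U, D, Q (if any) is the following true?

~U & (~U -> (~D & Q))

U: False, D: False, Q: True

  ~U = True
  ~U -> (~D & Q) = True
    ~U = True
    ~D & Q = True
      ~D = True
Both conjuncts True, so the formula holds.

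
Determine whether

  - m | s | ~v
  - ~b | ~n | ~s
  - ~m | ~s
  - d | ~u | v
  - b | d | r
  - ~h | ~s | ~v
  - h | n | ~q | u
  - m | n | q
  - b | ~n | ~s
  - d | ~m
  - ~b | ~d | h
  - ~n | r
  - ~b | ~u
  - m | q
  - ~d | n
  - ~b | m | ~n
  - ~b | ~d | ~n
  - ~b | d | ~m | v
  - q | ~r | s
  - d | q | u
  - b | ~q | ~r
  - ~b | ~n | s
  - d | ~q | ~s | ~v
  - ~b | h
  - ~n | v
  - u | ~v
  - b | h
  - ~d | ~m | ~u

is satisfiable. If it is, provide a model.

v=F; d=F; h=T; q=T; u=F; r=F; m=F; b=T; s=T; n=F

Set v = False.
  then (~n | v) forces n = False.
  then (~d | n) forces d = False.
  then (d | ~u | v) forces u = False.
  then (d | ~m) forces m = False.
  then (m | q) forces q = True.
  then (h | n | ~q | u) forces h = True.
Set r = False.
  then (b | d | r) forces b = True.
Set s = True.
All clauses satisfied.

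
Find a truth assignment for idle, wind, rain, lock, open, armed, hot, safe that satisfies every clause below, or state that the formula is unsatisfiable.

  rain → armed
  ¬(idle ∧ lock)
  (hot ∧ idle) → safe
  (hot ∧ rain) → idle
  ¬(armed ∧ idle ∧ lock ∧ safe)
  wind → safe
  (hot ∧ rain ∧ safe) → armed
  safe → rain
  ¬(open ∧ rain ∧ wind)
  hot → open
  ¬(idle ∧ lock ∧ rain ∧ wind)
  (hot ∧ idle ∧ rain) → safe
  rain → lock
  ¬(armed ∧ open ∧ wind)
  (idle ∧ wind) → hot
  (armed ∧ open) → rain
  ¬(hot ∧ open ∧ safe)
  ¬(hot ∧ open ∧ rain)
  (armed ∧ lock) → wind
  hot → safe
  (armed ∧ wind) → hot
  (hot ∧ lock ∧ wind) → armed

Set idle = False.
Set wind = False.
Try rain = True:
  (¬hot ∨ idle ∨ ¬rain) forces hot = False.
  (armed ∨ ¬rain) forces armed = True.
  (¬armed ∨ ¬lock ∨ wind) forces lock = False.
  clause (lock ∨ ¬rain) is falsified — backtrack.
So rain = False.
  then (rain ∨ ¬safe) forces safe = False.
  then (¬hot ∨ safe) forces hot = False.
Set lock = False.
Set open = False.
Set armed = False.
All clauses satisfied.

idle=F; wind=F; rain=F; lock=F; open=F; armed=F; hot=F; safe=F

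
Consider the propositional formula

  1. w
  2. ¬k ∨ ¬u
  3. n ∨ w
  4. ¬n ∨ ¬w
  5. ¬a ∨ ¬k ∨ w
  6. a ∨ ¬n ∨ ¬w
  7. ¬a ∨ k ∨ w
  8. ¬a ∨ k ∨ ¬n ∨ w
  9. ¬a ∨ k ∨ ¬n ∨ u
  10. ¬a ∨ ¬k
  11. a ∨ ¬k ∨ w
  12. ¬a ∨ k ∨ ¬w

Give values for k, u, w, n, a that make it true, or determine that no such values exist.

k = True, u = False, w = True, n = False, a = False

Unit clause (w) forces w = True.
In (¬n ∨ ¬w) only ¬n is left, so n = False.
Set k = True.
  then (¬k ∨ ¬u) forces u = False.
  then (¬a ∨ ¬k) forces a = False.
All clauses satisfied.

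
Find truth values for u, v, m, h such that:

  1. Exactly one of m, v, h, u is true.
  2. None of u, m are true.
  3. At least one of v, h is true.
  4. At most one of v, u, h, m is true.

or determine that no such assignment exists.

u: False, v: True, m: False, h: False

  (1) {m, v, h, u}: 1 true — exactly one ✓
  (2) {u, m}: 0 true — none ✓
  (3) {v, h}: 1 true — at least one ✓
  (4) {v, u, h, m}: 1 true — at most one ✓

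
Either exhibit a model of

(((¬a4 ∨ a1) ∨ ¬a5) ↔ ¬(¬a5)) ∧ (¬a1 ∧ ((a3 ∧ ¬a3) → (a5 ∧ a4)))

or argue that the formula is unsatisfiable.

a1=F; a3=T; a4=F; a5=T

  ((¬a4 ∨ a1) ∨ ¬a5) ↔ ¬(¬a5) = True
    (¬a4 ∨ a1) ∨ ¬a5 = True
      ¬a4 ∨ a1 = True
        ¬a4 = True
      ¬a5 = False
    ¬(¬a5) = True
      ¬a5 = False
  ¬a1 ∧ ((a3 ∧ ¬a3) → (a5 ∧ a4)) = True
    ¬a1 = True
    (a3 ∧ ¬a3) → (a5 ∧ a4) = True
      a3 ∧ ¬a3 = False
        ¬a3 = False
      a5 ∧ a4 = False
Both conjuncts True, so the formula holds.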